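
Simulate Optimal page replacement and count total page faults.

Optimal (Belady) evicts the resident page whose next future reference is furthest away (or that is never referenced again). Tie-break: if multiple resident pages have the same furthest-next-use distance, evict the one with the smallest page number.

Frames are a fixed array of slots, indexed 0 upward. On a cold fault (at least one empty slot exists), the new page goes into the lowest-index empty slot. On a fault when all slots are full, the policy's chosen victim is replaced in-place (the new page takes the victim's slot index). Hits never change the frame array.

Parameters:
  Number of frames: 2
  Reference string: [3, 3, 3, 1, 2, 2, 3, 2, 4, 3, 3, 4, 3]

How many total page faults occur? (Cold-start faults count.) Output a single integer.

Step 0: ref 3 → FAULT, frames=[3,-]
Step 1: ref 3 → HIT, frames=[3,-]
Step 2: ref 3 → HIT, frames=[3,-]
Step 3: ref 1 → FAULT, frames=[3,1]
Step 4: ref 2 → FAULT (evict 1), frames=[3,2]
Step 5: ref 2 → HIT, frames=[3,2]
Step 6: ref 3 → HIT, frames=[3,2]
Step 7: ref 2 → HIT, frames=[3,2]
Step 8: ref 4 → FAULT (evict 2), frames=[3,4]
Step 9: ref 3 → HIT, frames=[3,4]
Step 10: ref 3 → HIT, frames=[3,4]
Step 11: ref 4 → HIT, frames=[3,4]
Step 12: ref 3 → HIT, frames=[3,4]
Total faults: 4

Answer: 4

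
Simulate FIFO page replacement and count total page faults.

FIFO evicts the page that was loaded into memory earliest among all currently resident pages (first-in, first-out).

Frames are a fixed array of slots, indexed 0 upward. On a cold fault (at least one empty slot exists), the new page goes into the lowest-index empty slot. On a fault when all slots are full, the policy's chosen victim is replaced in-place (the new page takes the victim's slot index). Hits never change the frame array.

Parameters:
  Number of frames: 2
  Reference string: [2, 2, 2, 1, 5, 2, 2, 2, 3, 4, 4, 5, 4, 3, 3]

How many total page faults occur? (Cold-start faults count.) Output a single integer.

Answer: 8

Derivation:
Step 0: ref 2 → FAULT, frames=[2,-]
Step 1: ref 2 → HIT, frames=[2,-]
Step 2: ref 2 → HIT, frames=[2,-]
Step 3: ref 1 → FAULT, frames=[2,1]
Step 4: ref 5 → FAULT (evict 2), frames=[5,1]
Step 5: ref 2 → FAULT (evict 1), frames=[5,2]
Step 6: ref 2 → HIT, frames=[5,2]
Step 7: ref 2 → HIT, frames=[5,2]
Step 8: ref 3 → FAULT (evict 5), frames=[3,2]
Step 9: ref 4 → FAULT (evict 2), frames=[3,4]
Step 10: ref 4 → HIT, frames=[3,4]
Step 11: ref 5 → FAULT (evict 3), frames=[5,4]
Step 12: ref 4 → HIT, frames=[5,4]
Step 13: ref 3 → FAULT (evict 4), frames=[5,3]
Step 14: ref 3 → HIT, frames=[5,3]
Total faults: 8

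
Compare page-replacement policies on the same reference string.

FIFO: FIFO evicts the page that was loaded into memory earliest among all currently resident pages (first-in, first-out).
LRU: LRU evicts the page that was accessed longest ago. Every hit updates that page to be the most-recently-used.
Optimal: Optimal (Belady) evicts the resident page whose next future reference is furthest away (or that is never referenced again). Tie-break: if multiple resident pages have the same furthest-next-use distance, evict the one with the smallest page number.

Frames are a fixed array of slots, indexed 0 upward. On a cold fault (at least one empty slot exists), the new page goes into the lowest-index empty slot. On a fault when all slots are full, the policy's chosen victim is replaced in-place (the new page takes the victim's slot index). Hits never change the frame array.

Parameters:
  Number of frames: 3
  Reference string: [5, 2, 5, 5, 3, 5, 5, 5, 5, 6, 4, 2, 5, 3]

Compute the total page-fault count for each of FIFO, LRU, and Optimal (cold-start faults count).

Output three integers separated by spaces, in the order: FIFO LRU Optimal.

Answer: 8 8 6

Derivation:
--- FIFO ---
  step 0: ref 5 -> FAULT, frames=[5,-,-] (faults so far: 1)
  step 1: ref 2 -> FAULT, frames=[5,2,-] (faults so far: 2)
  step 2: ref 5 -> HIT, frames=[5,2,-] (faults so far: 2)
  step 3: ref 5 -> HIT, frames=[5,2,-] (faults so far: 2)
  step 4: ref 3 -> FAULT, frames=[5,2,3] (faults so far: 3)
  step 5: ref 5 -> HIT, frames=[5,2,3] (faults so far: 3)
  step 6: ref 5 -> HIT, frames=[5,2,3] (faults so far: 3)
  step 7: ref 5 -> HIT, frames=[5,2,3] (faults so far: 3)
  step 8: ref 5 -> HIT, frames=[5,2,3] (faults so far: 3)
  step 9: ref 6 -> FAULT, evict 5, frames=[6,2,3] (faults so far: 4)
  step 10: ref 4 -> FAULT, evict 2, frames=[6,4,3] (faults so far: 5)
  step 11: ref 2 -> FAULT, evict 3, frames=[6,4,2] (faults so far: 6)
  step 12: ref 5 -> FAULT, evict 6, frames=[5,4,2] (faults so far: 7)
  step 13: ref 3 -> FAULT, evict 4, frames=[5,3,2] (faults so far: 8)
  FIFO total faults: 8
--- LRU ---
  step 0: ref 5 -> FAULT, frames=[5,-,-] (faults so far: 1)
  step 1: ref 2 -> FAULT, frames=[5,2,-] (faults so far: 2)
  step 2: ref 5 -> HIT, frames=[5,2,-] (faults so far: 2)
  step 3: ref 5 -> HIT, frames=[5,2,-] (faults so far: 2)
  step 4: ref 3 -> FAULT, frames=[5,2,3] (faults so far: 3)
  step 5: ref 5 -> HIT, frames=[5,2,3] (faults so far: 3)
  step 6: ref 5 -> HIT, frames=[5,2,3] (faults so far: 3)
  step 7: ref 5 -> HIT, frames=[5,2,3] (faults so far: 3)
  step 8: ref 5 -> HIT, frames=[5,2,3] (faults so far: 3)
  step 9: ref 6 -> FAULT, evict 2, frames=[5,6,3] (faults so far: 4)
  step 10: ref 4 -> FAULT, evict 3, frames=[5,6,4] (faults so far: 5)
  step 11: ref 2 -> FAULT, evict 5, frames=[2,6,4] (faults so far: 6)
  step 12: ref 5 -> FAULT, evict 6, frames=[2,5,4] (faults so far: 7)
  step 13: ref 3 -> FAULT, evict 4, frames=[2,5,3] (faults so far: 8)
  LRU total faults: 8
--- Optimal ---
  step 0: ref 5 -> FAULT, frames=[5,-,-] (faults so far: 1)
  step 1: ref 2 -> FAULT, frames=[5,2,-] (faults so far: 2)
  step 2: ref 5 -> HIT, frames=[5,2,-] (faults so far: 2)
  step 3: ref 5 -> HIT, frames=[5,2,-] (faults so far: 2)
  step 4: ref 3 -> FAULT, frames=[5,2,3] (faults so far: 3)
  step 5: ref 5 -> HIT, frames=[5,2,3] (faults so far: 3)
  step 6: ref 5 -> HIT, frames=[5,2,3] (faults so far: 3)
  step 7: ref 5 -> HIT, frames=[5,2,3] (faults so far: 3)
  step 8: ref 5 -> HIT, frames=[5,2,3] (faults so far: 3)
  step 9: ref 6 -> FAULT, evict 3, frames=[5,2,6] (faults so far: 4)
  step 10: ref 4 -> FAULT, evict 6, frames=[5,2,4] (faults so far: 5)
  step 11: ref 2 -> HIT, frames=[5,2,4] (faults so far: 5)
  step 12: ref 5 -> HIT, frames=[5,2,4] (faults so far: 5)
  step 13: ref 3 -> FAULT, evict 2, frames=[5,3,4] (faults so far: 6)
  Optimal total faults: 6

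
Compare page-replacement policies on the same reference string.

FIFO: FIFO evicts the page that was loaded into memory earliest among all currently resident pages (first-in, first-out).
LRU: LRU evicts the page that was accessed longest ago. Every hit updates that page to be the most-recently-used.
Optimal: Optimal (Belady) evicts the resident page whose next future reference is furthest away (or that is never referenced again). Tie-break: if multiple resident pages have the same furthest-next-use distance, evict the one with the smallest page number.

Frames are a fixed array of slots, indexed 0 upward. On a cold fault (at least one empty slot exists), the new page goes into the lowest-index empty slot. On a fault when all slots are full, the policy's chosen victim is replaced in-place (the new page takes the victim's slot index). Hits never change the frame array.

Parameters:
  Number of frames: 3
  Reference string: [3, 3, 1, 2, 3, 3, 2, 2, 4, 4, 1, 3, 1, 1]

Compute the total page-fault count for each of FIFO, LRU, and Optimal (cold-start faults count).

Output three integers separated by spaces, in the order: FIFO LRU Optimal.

Answer: 6 6 4

Derivation:
--- FIFO ---
  step 0: ref 3 -> FAULT, frames=[3,-,-] (faults so far: 1)
  step 1: ref 3 -> HIT, frames=[3,-,-] (faults so far: 1)
  step 2: ref 1 -> FAULT, frames=[3,1,-] (faults so far: 2)
  step 3: ref 2 -> FAULT, frames=[3,1,2] (faults so far: 3)
  step 4: ref 3 -> HIT, frames=[3,1,2] (faults so far: 3)
  step 5: ref 3 -> HIT, frames=[3,1,2] (faults so far: 3)
  step 6: ref 2 -> HIT, frames=[3,1,2] (faults so far: 3)
  step 7: ref 2 -> HIT, frames=[3,1,2] (faults so far: 3)
  step 8: ref 4 -> FAULT, evict 3, frames=[4,1,2] (faults so far: 4)
  step 9: ref 4 -> HIT, frames=[4,1,2] (faults so far: 4)
  step 10: ref 1 -> HIT, frames=[4,1,2] (faults so far: 4)
  step 11: ref 3 -> FAULT, evict 1, frames=[4,3,2] (faults so far: 5)
  step 12: ref 1 -> FAULT, evict 2, frames=[4,3,1] (faults so far: 6)
  step 13: ref 1 -> HIT, frames=[4,3,1] (faults so far: 6)
  FIFO total faults: 6
--- LRU ---
  step 0: ref 3 -> FAULT, frames=[3,-,-] (faults so far: 1)
  step 1: ref 3 -> HIT, frames=[3,-,-] (faults so far: 1)
  step 2: ref 1 -> FAULT, frames=[3,1,-] (faults so far: 2)
  step 3: ref 2 -> FAULT, frames=[3,1,2] (faults so far: 3)
  step 4: ref 3 -> HIT, frames=[3,1,2] (faults so far: 3)
  step 5: ref 3 -> HIT, frames=[3,1,2] (faults so far: 3)
  step 6: ref 2 -> HIT, frames=[3,1,2] (faults so far: 3)
  step 7: ref 2 -> HIT, frames=[3,1,2] (faults so far: 3)
  step 8: ref 4 -> FAULT, evict 1, frames=[3,4,2] (faults so far: 4)
  step 9: ref 4 -> HIT, frames=[3,4,2] (faults so far: 4)
  step 10: ref 1 -> FAULT, evict 3, frames=[1,4,2] (faults so far: 5)
  step 11: ref 3 -> FAULT, evict 2, frames=[1,4,3] (faults so far: 6)
  step 12: ref 1 -> HIT, frames=[1,4,3] (faults so far: 6)
  step 13: ref 1 -> HIT, frames=[1,4,3] (faults so far: 6)
  LRU total faults: 6
--- Optimal ---
  step 0: ref 3 -> FAULT, frames=[3,-,-] (faults so far: 1)
  step 1: ref 3 -> HIT, frames=[3,-,-] (faults so far: 1)
  step 2: ref 1 -> FAULT, frames=[3,1,-] (faults so far: 2)
  step 3: ref 2 -> FAULT, frames=[3,1,2] (faults so far: 3)
  step 4: ref 3 -> HIT, frames=[3,1,2] (faults so far: 3)
  step 5: ref 3 -> HIT, frames=[3,1,2] (faults so far: 3)
  step 6: ref 2 -> HIT, frames=[3,1,2] (faults so far: 3)
  step 7: ref 2 -> HIT, frames=[3,1,2] (faults so far: 3)
  step 8: ref 4 -> FAULT, evict 2, frames=[3,1,4] (faults so far: 4)
  step 9: ref 4 -> HIT, frames=[3,1,4] (faults so far: 4)
  step 10: ref 1 -> HIT, frames=[3,1,4] (faults so far: 4)
  step 11: ref 3 -> HIT, frames=[3,1,4] (faults so far: 4)
  step 12: ref 1 -> HIT, frames=[3,1,4] (faults so far: 4)
  step 13: ref 1 -> HIT, frames=[3,1,4] (faults so far: 4)
  Optimal total faults: 4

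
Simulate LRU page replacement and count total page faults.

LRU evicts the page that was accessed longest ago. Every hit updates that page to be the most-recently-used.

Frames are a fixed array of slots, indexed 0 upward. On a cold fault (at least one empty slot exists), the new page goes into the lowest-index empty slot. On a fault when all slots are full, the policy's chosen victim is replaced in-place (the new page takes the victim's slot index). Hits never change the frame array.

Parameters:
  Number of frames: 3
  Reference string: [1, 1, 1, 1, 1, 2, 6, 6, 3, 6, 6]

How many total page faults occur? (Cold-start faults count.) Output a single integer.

Answer: 4

Derivation:
Step 0: ref 1 → FAULT, frames=[1,-,-]
Step 1: ref 1 → HIT, frames=[1,-,-]
Step 2: ref 1 → HIT, frames=[1,-,-]
Step 3: ref 1 → HIT, frames=[1,-,-]
Step 4: ref 1 → HIT, frames=[1,-,-]
Step 5: ref 2 → FAULT, frames=[1,2,-]
Step 6: ref 6 → FAULT, frames=[1,2,6]
Step 7: ref 6 → HIT, frames=[1,2,6]
Step 8: ref 3 → FAULT (evict 1), frames=[3,2,6]
Step 9: ref 6 → HIT, frames=[3,2,6]
Step 10: ref 6 → HIT, frames=[3,2,6]
Total faults: 4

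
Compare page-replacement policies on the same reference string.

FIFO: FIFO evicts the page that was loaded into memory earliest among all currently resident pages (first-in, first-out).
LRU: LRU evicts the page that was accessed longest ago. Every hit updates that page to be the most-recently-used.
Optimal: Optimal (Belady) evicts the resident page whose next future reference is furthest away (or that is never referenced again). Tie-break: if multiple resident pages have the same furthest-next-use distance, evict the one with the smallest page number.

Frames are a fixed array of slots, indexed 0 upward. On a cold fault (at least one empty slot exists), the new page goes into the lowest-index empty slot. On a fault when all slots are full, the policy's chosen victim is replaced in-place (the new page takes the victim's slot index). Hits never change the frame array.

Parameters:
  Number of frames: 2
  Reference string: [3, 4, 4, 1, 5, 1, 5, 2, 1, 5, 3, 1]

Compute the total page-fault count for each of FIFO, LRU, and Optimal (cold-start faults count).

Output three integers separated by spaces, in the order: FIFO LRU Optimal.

--- FIFO ---
  step 0: ref 3 -> FAULT, frames=[3,-] (faults so far: 1)
  step 1: ref 4 -> FAULT, frames=[3,4] (faults so far: 2)
  step 2: ref 4 -> HIT, frames=[3,4] (faults so far: 2)
  step 3: ref 1 -> FAULT, evict 3, frames=[1,4] (faults so far: 3)
  step 4: ref 5 -> FAULT, evict 4, frames=[1,5] (faults so far: 4)
  step 5: ref 1 -> HIT, frames=[1,5] (faults so far: 4)
  step 6: ref 5 -> HIT, frames=[1,5] (faults so far: 4)
  step 7: ref 2 -> FAULT, evict 1, frames=[2,5] (faults so far: 5)
  step 8: ref 1 -> FAULT, evict 5, frames=[2,1] (faults so far: 6)
  step 9: ref 5 -> FAULT, evict 2, frames=[5,1] (faults so far: 7)
  step 10: ref 3 -> FAULT, evict 1, frames=[5,3] (faults so far: 8)
  step 11: ref 1 -> FAULT, evict 5, frames=[1,3] (faults so far: 9)
  FIFO total faults: 9
--- LRU ---
  step 0: ref 3 -> FAULT, frames=[3,-] (faults so far: 1)
  step 1: ref 4 -> FAULT, frames=[3,4] (faults so far: 2)
  step 2: ref 4 -> HIT, frames=[3,4] (faults so far: 2)
  step 3: ref 1 -> FAULT, evict 3, frames=[1,4] (faults so far: 3)
  step 4: ref 5 -> FAULT, evict 4, frames=[1,5] (faults so far: 4)
  step 5: ref 1 -> HIT, frames=[1,5] (faults so far: 4)
  step 6: ref 5 -> HIT, frames=[1,5] (faults so far: 4)
  step 7: ref 2 -> FAULT, evict 1, frames=[2,5] (faults so far: 5)
  step 8: ref 1 -> FAULT, evict 5, frames=[2,1] (faults so far: 6)
  step 9: ref 5 -> FAULT, evict 2, frames=[5,1] (faults so far: 7)
  step 10: ref 3 -> FAULT, evict 1, frames=[5,3] (faults so far: 8)
  step 11: ref 1 -> FAULT, evict 5, frames=[1,3] (faults so far: 9)
  LRU total faults: 9
--- Optimal ---
  step 0: ref 3 -> FAULT, frames=[3,-] (faults so far: 1)
  step 1: ref 4 -> FAULT, frames=[3,4] (faults so far: 2)
  step 2: ref 4 -> HIT, frames=[3,4] (faults so far: 2)
  step 3: ref 1 -> FAULT, evict 4, frames=[3,1] (faults so far: 3)
  step 4: ref 5 -> FAULT, evict 3, frames=[5,1] (faults so far: 4)
  step 5: ref 1 -> HIT, frames=[5,1] (faults so far: 4)
  step 6: ref 5 -> HIT, frames=[5,1] (faults so far: 4)
  step 7: ref 2 -> FAULT, evict 5, frames=[2,1] (faults so far: 5)
  step 8: ref 1 -> HIT, frames=[2,1] (faults so far: 5)
  step 9: ref 5 -> FAULT, evict 2, frames=[5,1] (faults so far: 6)
  step 10: ref 3 -> FAULT, evict 5, frames=[3,1] (faults so far: 7)
  step 11: ref 1 -> HIT, frames=[3,1] (faults so far: 7)
  Optimal total faults: 7

Answer: 9 9 7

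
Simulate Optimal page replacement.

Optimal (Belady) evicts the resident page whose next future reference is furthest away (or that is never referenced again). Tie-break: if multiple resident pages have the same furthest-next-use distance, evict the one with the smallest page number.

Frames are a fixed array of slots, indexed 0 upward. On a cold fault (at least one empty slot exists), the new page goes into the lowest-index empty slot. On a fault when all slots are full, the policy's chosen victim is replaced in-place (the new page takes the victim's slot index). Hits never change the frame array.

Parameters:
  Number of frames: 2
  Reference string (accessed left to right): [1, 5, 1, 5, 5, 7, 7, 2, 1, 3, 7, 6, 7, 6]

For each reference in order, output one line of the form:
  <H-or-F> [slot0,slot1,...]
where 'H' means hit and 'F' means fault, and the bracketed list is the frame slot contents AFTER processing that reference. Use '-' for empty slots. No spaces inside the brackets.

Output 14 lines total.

F [1,-]
F [1,5]
H [1,5]
H [1,5]
H [1,5]
F [1,7]
H [1,7]
F [1,2]
H [1,2]
F [3,2]
F [3,7]
F [6,7]
H [6,7]
H [6,7]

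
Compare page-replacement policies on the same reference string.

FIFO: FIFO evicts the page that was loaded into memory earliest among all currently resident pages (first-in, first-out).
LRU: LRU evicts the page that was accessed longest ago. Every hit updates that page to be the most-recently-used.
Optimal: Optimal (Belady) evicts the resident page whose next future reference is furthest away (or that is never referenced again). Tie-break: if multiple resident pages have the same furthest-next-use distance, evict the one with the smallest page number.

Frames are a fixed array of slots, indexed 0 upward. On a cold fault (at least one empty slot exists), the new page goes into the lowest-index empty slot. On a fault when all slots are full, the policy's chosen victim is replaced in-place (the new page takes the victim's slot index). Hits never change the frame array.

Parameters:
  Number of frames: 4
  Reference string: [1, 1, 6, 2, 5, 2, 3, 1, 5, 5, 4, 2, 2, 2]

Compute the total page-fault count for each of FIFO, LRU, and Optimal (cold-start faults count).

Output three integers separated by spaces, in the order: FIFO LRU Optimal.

Answer: 8 8 6

Derivation:
--- FIFO ---
  step 0: ref 1 -> FAULT, frames=[1,-,-,-] (faults so far: 1)
  step 1: ref 1 -> HIT, frames=[1,-,-,-] (faults so far: 1)
  step 2: ref 6 -> FAULT, frames=[1,6,-,-] (faults so far: 2)
  step 3: ref 2 -> FAULT, frames=[1,6,2,-] (faults so far: 3)
  step 4: ref 5 -> FAULT, frames=[1,6,2,5] (faults so far: 4)
  step 5: ref 2 -> HIT, frames=[1,6,2,5] (faults so far: 4)
  step 6: ref 3 -> FAULT, evict 1, frames=[3,6,2,5] (faults so far: 5)
  step 7: ref 1 -> FAULT, evict 6, frames=[3,1,2,5] (faults so far: 6)
  step 8: ref 5 -> HIT, frames=[3,1,2,5] (faults so far: 6)
  step 9: ref 5 -> HIT, frames=[3,1,2,5] (faults so far: 6)
  step 10: ref 4 -> FAULT, evict 2, frames=[3,1,4,5] (faults so far: 7)
  step 11: ref 2 -> FAULT, evict 5, frames=[3,1,4,2] (faults so far: 8)
  step 12: ref 2 -> HIT, frames=[3,1,4,2] (faults so far: 8)
  step 13: ref 2 -> HIT, frames=[3,1,4,2] (faults so far: 8)
  FIFO total faults: 8
--- LRU ---
  step 0: ref 1 -> FAULT, frames=[1,-,-,-] (faults so far: 1)
  step 1: ref 1 -> HIT, frames=[1,-,-,-] (faults so far: 1)
  step 2: ref 6 -> FAULT, frames=[1,6,-,-] (faults so far: 2)
  step 3: ref 2 -> FAULT, frames=[1,6,2,-] (faults so far: 3)
  step 4: ref 5 -> FAULT, frames=[1,6,2,5] (faults so far: 4)
  step 5: ref 2 -> HIT, frames=[1,6,2,5] (faults so far: 4)
  step 6: ref 3 -> FAULT, evict 1, frames=[3,6,2,5] (faults so far: 5)
  step 7: ref 1 -> FAULT, evict 6, frames=[3,1,2,5] (faults so far: 6)
  step 8: ref 5 -> HIT, frames=[3,1,2,5] (faults so far: 6)
  step 9: ref 5 -> HIT, frames=[3,1,2,5] (faults so far: 6)
  step 10: ref 4 -> FAULT, evict 2, frames=[3,1,4,5] (faults so far: 7)
  step 11: ref 2 -> FAULT, evict 3, frames=[2,1,4,5] (faults so far: 8)
  step 12: ref 2 -> HIT, frames=[2,1,4,5] (faults so far: 8)
  step 13: ref 2 -> HIT, frames=[2,1,4,5] (faults so far: 8)
  LRU total faults: 8
--- Optimal ---
  step 0: ref 1 -> FAULT, frames=[1,-,-,-] (faults so far: 1)
  step 1: ref 1 -> HIT, frames=[1,-,-,-] (faults so far: 1)
  step 2: ref 6 -> FAULT, frames=[1,6,-,-] (faults so far: 2)
  step 3: ref 2 -> FAULT, frames=[1,6,2,-] (faults so far: 3)
  step 4: ref 5 -> FAULT, frames=[1,6,2,5] (faults so far: 4)
  step 5: ref 2 -> HIT, frames=[1,6,2,5] (faults so far: 4)
  step 6: ref 3 -> FAULT, evict 6, frames=[1,3,2,5] (faults so far: 5)
  step 7: ref 1 -> HIT, frames=[1,3,2,5] (faults so far: 5)
  step 8: ref 5 -> HIT, frames=[1,3,2,5] (faults so far: 5)
  step 9: ref 5 -> HIT, frames=[1,3,2,5] (faults so far: 5)
  step 10: ref 4 -> FAULT, evict 1, frames=[4,3,2,5] (faults so far: 6)
  step 11: ref 2 -> HIT, frames=[4,3,2,5] (faults so far: 6)
  step 12: ref 2 -> HIT, frames=[4,3,2,5] (faults so far: 6)
  step 13: ref 2 -> HIT, frames=[4,3,2,5] (faults so far: 6)
  Optimal total faults: 6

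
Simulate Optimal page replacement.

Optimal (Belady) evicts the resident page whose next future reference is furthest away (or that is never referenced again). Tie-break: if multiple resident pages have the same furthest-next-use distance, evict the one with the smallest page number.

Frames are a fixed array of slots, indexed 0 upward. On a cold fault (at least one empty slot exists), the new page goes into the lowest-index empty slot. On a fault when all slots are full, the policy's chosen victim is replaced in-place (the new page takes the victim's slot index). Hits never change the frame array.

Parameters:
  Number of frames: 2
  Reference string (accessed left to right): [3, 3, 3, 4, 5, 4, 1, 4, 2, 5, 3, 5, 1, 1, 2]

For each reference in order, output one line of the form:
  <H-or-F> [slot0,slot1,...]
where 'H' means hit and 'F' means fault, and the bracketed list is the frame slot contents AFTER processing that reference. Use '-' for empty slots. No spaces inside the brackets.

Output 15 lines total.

F [3,-]
H [3,-]
H [3,-]
F [3,4]
F [5,4]
H [5,4]
F [1,4]
H [1,4]
F [1,2]
F [1,5]
F [3,5]
H [3,5]
F [1,5]
H [1,5]
F [2,5]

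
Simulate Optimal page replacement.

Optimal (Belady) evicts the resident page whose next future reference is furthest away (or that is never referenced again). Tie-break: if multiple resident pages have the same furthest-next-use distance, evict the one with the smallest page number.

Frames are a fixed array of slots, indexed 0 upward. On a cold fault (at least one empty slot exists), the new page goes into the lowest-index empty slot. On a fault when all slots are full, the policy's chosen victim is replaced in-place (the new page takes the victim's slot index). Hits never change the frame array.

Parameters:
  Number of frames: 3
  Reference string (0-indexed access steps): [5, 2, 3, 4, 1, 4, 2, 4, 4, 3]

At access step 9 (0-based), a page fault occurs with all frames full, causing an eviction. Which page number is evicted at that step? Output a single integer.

Step 0: ref 5 -> FAULT, frames=[5,-,-]
Step 1: ref 2 -> FAULT, frames=[5,2,-]
Step 2: ref 3 -> FAULT, frames=[5,2,3]
Step 3: ref 4 -> FAULT, evict 5, frames=[4,2,3]
Step 4: ref 1 -> FAULT, evict 3, frames=[4,2,1]
Step 5: ref 4 -> HIT, frames=[4,2,1]
Step 6: ref 2 -> HIT, frames=[4,2,1]
Step 7: ref 4 -> HIT, frames=[4,2,1]
Step 8: ref 4 -> HIT, frames=[4,2,1]
Step 9: ref 3 -> FAULT, evict 1, frames=[4,2,3]
At step 9: evicted page 1

Answer: 1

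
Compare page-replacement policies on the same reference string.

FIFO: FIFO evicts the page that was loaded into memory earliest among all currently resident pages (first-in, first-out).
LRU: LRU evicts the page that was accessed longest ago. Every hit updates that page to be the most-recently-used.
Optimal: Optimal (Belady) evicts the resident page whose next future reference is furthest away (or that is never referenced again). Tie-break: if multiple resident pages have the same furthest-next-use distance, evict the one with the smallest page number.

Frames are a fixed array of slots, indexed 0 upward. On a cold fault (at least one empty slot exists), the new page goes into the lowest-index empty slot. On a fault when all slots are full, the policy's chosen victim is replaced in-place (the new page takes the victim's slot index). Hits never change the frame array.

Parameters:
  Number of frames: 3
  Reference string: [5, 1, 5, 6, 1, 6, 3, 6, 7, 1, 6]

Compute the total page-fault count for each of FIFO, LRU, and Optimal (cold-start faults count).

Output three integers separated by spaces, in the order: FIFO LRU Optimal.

Answer: 7 6 5

Derivation:
--- FIFO ---
  step 0: ref 5 -> FAULT, frames=[5,-,-] (faults so far: 1)
  step 1: ref 1 -> FAULT, frames=[5,1,-] (faults so far: 2)
  step 2: ref 5 -> HIT, frames=[5,1,-] (faults so far: 2)
  step 3: ref 6 -> FAULT, frames=[5,1,6] (faults so far: 3)
  step 4: ref 1 -> HIT, frames=[5,1,6] (faults so far: 3)
  step 5: ref 6 -> HIT, frames=[5,1,6] (faults so far: 3)
  step 6: ref 3 -> FAULT, evict 5, frames=[3,1,6] (faults so far: 4)
  step 7: ref 6 -> HIT, frames=[3,1,6] (faults so far: 4)
  step 8: ref 7 -> FAULT, evict 1, frames=[3,7,6] (faults so far: 5)
  step 9: ref 1 -> FAULT, evict 6, frames=[3,7,1] (faults so far: 6)
  step 10: ref 6 -> FAULT, evict 3, frames=[6,7,1] (faults so far: 7)
  FIFO total faults: 7
--- LRU ---
  step 0: ref 5 -> FAULT, frames=[5,-,-] (faults so far: 1)
  step 1: ref 1 -> FAULT, frames=[5,1,-] (faults so far: 2)
  step 2: ref 5 -> HIT, frames=[5,1,-] (faults so far: 2)
  step 3: ref 6 -> FAULT, frames=[5,1,6] (faults so far: 3)
  step 4: ref 1 -> HIT, frames=[5,1,6] (faults so far: 3)
  step 5: ref 6 -> HIT, frames=[5,1,6] (faults so far: 3)
  step 6: ref 3 -> FAULT, evict 5, frames=[3,1,6] (faults so far: 4)
  step 7: ref 6 -> HIT, frames=[3,1,6] (faults so far: 4)
  step 8: ref 7 -> FAULT, evict 1, frames=[3,7,6] (faults so far: 5)
  step 9: ref 1 -> FAULT, evict 3, frames=[1,7,6] (faults so far: 6)
  step 10: ref 6 -> HIT, frames=[1,7,6] (faults so far: 6)
  LRU total faults: 6
--- Optimal ---
  step 0: ref 5 -> FAULT, frames=[5,-,-] (faults so far: 1)
  step 1: ref 1 -> FAULT, frames=[5,1,-] (faults so far: 2)
  step 2: ref 5 -> HIT, frames=[5,1,-] (faults so far: 2)
  step 3: ref 6 -> FAULT, frames=[5,1,6] (faults so far: 3)
  step 4: ref 1 -> HIT, frames=[5,1,6] (faults so far: 3)
  step 5: ref 6 -> HIT, frames=[5,1,6] (faults so far: 3)
  step 6: ref 3 -> FAULT, evict 5, frames=[3,1,6] (faults so far: 4)
  step 7: ref 6 -> HIT, frames=[3,1,6] (faults so far: 4)
  step 8: ref 7 -> FAULT, evict 3, frames=[7,1,6] (faults so far: 5)
  step 9: ref 1 -> HIT, frames=[7,1,6] (faults so far: 5)
  step 10: ref 6 -> HIT, frames=[7,1,6] (faults so far: 5)
  Optimal total faults: 5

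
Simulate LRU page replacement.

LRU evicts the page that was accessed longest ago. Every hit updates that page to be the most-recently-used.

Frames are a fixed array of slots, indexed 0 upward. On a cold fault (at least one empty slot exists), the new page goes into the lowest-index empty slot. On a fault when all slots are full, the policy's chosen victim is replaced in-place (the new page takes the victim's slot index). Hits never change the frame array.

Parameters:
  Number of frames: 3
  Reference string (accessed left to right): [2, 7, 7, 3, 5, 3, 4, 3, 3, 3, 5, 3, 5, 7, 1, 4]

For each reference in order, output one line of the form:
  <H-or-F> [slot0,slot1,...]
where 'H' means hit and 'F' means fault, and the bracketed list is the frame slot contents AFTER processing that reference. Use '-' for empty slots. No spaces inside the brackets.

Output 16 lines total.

F [2,-,-]
F [2,7,-]
H [2,7,-]
F [2,7,3]
F [5,7,3]
H [5,7,3]
F [5,4,3]
H [5,4,3]
H [5,4,3]
H [5,4,3]
H [5,4,3]
H [5,4,3]
H [5,4,3]
F [5,7,3]
F [5,7,1]
F [4,7,1]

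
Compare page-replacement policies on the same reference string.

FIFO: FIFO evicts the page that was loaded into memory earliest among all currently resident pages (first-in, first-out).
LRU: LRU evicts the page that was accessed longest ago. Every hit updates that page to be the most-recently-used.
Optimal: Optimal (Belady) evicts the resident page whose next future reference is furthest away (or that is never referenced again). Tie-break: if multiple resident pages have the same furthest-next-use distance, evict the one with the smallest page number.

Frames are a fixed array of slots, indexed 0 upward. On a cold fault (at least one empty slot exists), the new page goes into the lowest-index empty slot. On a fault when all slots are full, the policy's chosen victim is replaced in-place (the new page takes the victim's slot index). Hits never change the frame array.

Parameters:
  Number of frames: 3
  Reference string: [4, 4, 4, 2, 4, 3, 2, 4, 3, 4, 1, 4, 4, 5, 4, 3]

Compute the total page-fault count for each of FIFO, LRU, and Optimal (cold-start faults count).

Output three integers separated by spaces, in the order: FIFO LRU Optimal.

--- FIFO ---
  step 0: ref 4 -> FAULT, frames=[4,-,-] (faults so far: 1)
  step 1: ref 4 -> HIT, frames=[4,-,-] (faults so far: 1)
  step 2: ref 4 -> HIT, frames=[4,-,-] (faults so far: 1)
  step 3: ref 2 -> FAULT, frames=[4,2,-] (faults so far: 2)
  step 4: ref 4 -> HIT, frames=[4,2,-] (faults so far: 2)
  step 5: ref 3 -> FAULT, frames=[4,2,3] (faults so far: 3)
  step 6: ref 2 -> HIT, frames=[4,2,3] (faults so far: 3)
  step 7: ref 4 -> HIT, frames=[4,2,3] (faults so far: 3)
  step 8: ref 3 -> HIT, frames=[4,2,3] (faults so far: 3)
  step 9: ref 4 -> HIT, frames=[4,2,3] (faults so far: 3)
  step 10: ref 1 -> FAULT, evict 4, frames=[1,2,3] (faults so far: 4)
  step 11: ref 4 -> FAULT, evict 2, frames=[1,4,3] (faults so far: 5)
  step 12: ref 4 -> HIT, frames=[1,4,3] (faults so far: 5)
  step 13: ref 5 -> FAULT, evict 3, frames=[1,4,5] (faults so far: 6)
  step 14: ref 4 -> HIT, frames=[1,4,5] (faults so far: 6)
  step 15: ref 3 -> FAULT, evict 1, frames=[3,4,5] (faults so far: 7)
  FIFO total faults: 7
--- LRU ---
  step 0: ref 4 -> FAULT, frames=[4,-,-] (faults so far: 1)
  step 1: ref 4 -> HIT, frames=[4,-,-] (faults so far: 1)
  step 2: ref 4 -> HIT, frames=[4,-,-] (faults so far: 1)
  step 3: ref 2 -> FAULT, frames=[4,2,-] (faults so far: 2)
  step 4: ref 4 -> HIT, frames=[4,2,-] (faults so far: 2)
  step 5: ref 3 -> FAULT, frames=[4,2,3] (faults so far: 3)
  step 6: ref 2 -> HIT, frames=[4,2,3] (faults so far: 3)
  step 7: ref 4 -> HIT, frames=[4,2,3] (faults so far: 3)
  step 8: ref 3 -> HIT, frames=[4,2,3] (faults so far: 3)
  step 9: ref 4 -> HIT, frames=[4,2,3] (faults so far: 3)
  step 10: ref 1 -> FAULT, evict 2, frames=[4,1,3] (faults so far: 4)
  step 11: ref 4 -> HIT, frames=[4,1,3] (faults so far: 4)
  step 12: ref 4 -> HIT, frames=[4,1,3] (faults so far: 4)
  step 13: ref 5 -> FAULT, evict 3, frames=[4,1,5] (faults so far: 5)
  step 14: ref 4 -> HIT, frames=[4,1,5] (faults so far: 5)
  step 15: ref 3 -> FAULT, evict 1, frames=[4,3,5] (faults so far: 6)
  LRU total faults: 6
--- Optimal ---
  step 0: ref 4 -> FAULT, frames=[4,-,-] (faults so far: 1)
  step 1: ref 4 -> HIT, frames=[4,-,-] (faults so far: 1)
  step 2: ref 4 -> HIT, frames=[4,-,-] (faults so far: 1)
  step 3: ref 2 -> FAULT, frames=[4,2,-] (faults so far: 2)
  step 4: ref 4 -> HIT, frames=[4,2,-] (faults so far: 2)
  step 5: ref 3 -> FAULT, frames=[4,2,3] (faults so far: 3)
  step 6: ref 2 -> HIT, frames=[4,2,3] (faults so far: 3)
  step 7: ref 4 -> HIT, frames=[4,2,3] (faults so far: 3)
  step 8: ref 3 -> HIT, frames=[4,2,3] (faults so far: 3)
  step 9: ref 4 -> HIT, frames=[4,2,3] (faults so far: 3)
  step 10: ref 1 -> FAULT, evict 2, frames=[4,1,3] (faults so far: 4)
  step 11: ref 4 -> HIT, frames=[4,1,3] (faults so far: 4)
  step 12: ref 4 -> HIT, frames=[4,1,3] (faults so far: 4)
  step 13: ref 5 -> FAULT, evict 1, frames=[4,5,3] (faults so far: 5)
  step 14: ref 4 -> HIT, frames=[4,5,3] (faults so far: 5)
  step 15: ref 3 -> HIT, frames=[4,5,3] (faults so far: 5)
  Optimal total faults: 5

Answer: 7 6 5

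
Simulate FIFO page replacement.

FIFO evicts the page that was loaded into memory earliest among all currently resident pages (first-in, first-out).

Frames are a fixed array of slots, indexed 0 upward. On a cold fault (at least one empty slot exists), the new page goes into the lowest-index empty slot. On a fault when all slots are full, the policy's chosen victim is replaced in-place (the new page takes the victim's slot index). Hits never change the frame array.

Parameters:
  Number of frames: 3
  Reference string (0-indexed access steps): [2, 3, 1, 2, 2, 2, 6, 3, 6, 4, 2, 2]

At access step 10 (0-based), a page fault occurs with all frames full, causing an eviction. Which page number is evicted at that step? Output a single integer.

Step 0: ref 2 -> FAULT, frames=[2,-,-]
Step 1: ref 3 -> FAULT, frames=[2,3,-]
Step 2: ref 1 -> FAULT, frames=[2,3,1]
Step 3: ref 2 -> HIT, frames=[2,3,1]
Step 4: ref 2 -> HIT, frames=[2,3,1]
Step 5: ref 2 -> HIT, frames=[2,3,1]
Step 6: ref 6 -> FAULT, evict 2, frames=[6,3,1]
Step 7: ref 3 -> HIT, frames=[6,3,1]
Step 8: ref 6 -> HIT, frames=[6,3,1]
Step 9: ref 4 -> FAULT, evict 3, frames=[6,4,1]
Step 10: ref 2 -> FAULT, evict 1, frames=[6,4,2]
At step 10: evicted page 1

Answer: 1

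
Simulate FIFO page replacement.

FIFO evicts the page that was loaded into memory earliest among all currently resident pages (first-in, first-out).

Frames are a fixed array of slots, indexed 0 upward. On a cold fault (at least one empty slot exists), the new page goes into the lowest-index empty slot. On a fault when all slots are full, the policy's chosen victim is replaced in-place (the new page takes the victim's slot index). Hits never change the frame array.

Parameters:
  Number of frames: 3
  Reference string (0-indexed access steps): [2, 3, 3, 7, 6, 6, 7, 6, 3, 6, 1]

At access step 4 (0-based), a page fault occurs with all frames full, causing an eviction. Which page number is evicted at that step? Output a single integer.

Step 0: ref 2 -> FAULT, frames=[2,-,-]
Step 1: ref 3 -> FAULT, frames=[2,3,-]
Step 2: ref 3 -> HIT, frames=[2,3,-]
Step 3: ref 7 -> FAULT, frames=[2,3,7]
Step 4: ref 6 -> FAULT, evict 2, frames=[6,3,7]
At step 4: evicted page 2

Answer: 2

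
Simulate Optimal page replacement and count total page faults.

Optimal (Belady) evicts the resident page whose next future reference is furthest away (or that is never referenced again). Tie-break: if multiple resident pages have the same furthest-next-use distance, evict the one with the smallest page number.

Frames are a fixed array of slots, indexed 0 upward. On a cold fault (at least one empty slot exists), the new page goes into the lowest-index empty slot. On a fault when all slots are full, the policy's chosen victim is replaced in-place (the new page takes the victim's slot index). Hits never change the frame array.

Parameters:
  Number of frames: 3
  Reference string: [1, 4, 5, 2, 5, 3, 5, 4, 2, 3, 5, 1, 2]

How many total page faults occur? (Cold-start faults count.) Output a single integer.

Step 0: ref 1 → FAULT, frames=[1,-,-]
Step 1: ref 4 → FAULT, frames=[1,4,-]
Step 2: ref 5 → FAULT, frames=[1,4,5]
Step 3: ref 2 → FAULT (evict 1), frames=[2,4,5]
Step 4: ref 5 → HIT, frames=[2,4,5]
Step 5: ref 3 → FAULT (evict 2), frames=[3,4,5]
Step 6: ref 5 → HIT, frames=[3,4,5]
Step 7: ref 4 → HIT, frames=[3,4,5]
Step 8: ref 2 → FAULT (evict 4), frames=[3,2,5]
Step 9: ref 3 → HIT, frames=[3,2,5]
Step 10: ref 5 → HIT, frames=[3,2,5]
Step 11: ref 1 → FAULT (evict 3), frames=[1,2,5]
Step 12: ref 2 → HIT, frames=[1,2,5]
Total faults: 7

Answer: 7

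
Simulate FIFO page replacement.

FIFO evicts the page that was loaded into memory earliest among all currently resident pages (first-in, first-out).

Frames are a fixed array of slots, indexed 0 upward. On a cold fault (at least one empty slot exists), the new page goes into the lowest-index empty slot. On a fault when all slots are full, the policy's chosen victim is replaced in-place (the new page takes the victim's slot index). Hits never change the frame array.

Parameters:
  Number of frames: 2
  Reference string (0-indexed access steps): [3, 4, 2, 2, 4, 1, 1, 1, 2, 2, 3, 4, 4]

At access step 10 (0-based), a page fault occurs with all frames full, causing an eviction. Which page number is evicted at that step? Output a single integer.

Step 0: ref 3 -> FAULT, frames=[3,-]
Step 1: ref 4 -> FAULT, frames=[3,4]
Step 2: ref 2 -> FAULT, evict 3, frames=[2,4]
Step 3: ref 2 -> HIT, frames=[2,4]
Step 4: ref 4 -> HIT, frames=[2,4]
Step 5: ref 1 -> FAULT, evict 4, frames=[2,1]
Step 6: ref 1 -> HIT, frames=[2,1]
Step 7: ref 1 -> HIT, frames=[2,1]
Step 8: ref 2 -> HIT, frames=[2,1]
Step 9: ref 2 -> HIT, frames=[2,1]
Step 10: ref 3 -> FAULT, evict 2, frames=[3,1]
At step 10: evicted page 2

Answer: 2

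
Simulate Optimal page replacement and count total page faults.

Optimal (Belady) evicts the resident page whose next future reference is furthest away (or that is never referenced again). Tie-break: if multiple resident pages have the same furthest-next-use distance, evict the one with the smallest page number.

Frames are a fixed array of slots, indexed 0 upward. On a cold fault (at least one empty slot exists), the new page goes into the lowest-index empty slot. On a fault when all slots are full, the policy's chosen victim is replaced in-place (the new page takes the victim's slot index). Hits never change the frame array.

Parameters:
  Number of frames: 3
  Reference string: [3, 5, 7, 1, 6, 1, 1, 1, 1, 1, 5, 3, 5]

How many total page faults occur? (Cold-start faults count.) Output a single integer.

Step 0: ref 3 → FAULT, frames=[3,-,-]
Step 1: ref 5 → FAULT, frames=[3,5,-]
Step 2: ref 7 → FAULT, frames=[3,5,7]
Step 3: ref 1 → FAULT (evict 7), frames=[3,5,1]
Step 4: ref 6 → FAULT (evict 3), frames=[6,5,1]
Step 5: ref 1 → HIT, frames=[6,5,1]
Step 6: ref 1 → HIT, frames=[6,5,1]
Step 7: ref 1 → HIT, frames=[6,5,1]
Step 8: ref 1 → HIT, frames=[6,5,1]
Step 9: ref 1 → HIT, frames=[6,5,1]
Step 10: ref 5 → HIT, frames=[6,5,1]
Step 11: ref 3 → FAULT (evict 1), frames=[6,5,3]
Step 12: ref 5 → HIT, frames=[6,5,3]
Total faults: 6

Answer: 6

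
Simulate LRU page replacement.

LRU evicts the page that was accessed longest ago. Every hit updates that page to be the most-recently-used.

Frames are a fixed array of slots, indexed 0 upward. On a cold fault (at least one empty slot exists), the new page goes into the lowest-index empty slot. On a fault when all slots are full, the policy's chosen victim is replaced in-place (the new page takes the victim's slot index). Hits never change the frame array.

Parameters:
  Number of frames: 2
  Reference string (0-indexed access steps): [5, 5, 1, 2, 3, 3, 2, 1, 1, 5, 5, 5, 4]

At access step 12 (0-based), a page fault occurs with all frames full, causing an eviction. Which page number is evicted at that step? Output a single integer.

Step 0: ref 5 -> FAULT, frames=[5,-]
Step 1: ref 5 -> HIT, frames=[5,-]
Step 2: ref 1 -> FAULT, frames=[5,1]
Step 3: ref 2 -> FAULT, evict 5, frames=[2,1]
Step 4: ref 3 -> FAULT, evict 1, frames=[2,3]
Step 5: ref 3 -> HIT, frames=[2,3]
Step 6: ref 2 -> HIT, frames=[2,3]
Step 7: ref 1 -> FAULT, evict 3, frames=[2,1]
Step 8: ref 1 -> HIT, frames=[2,1]
Step 9: ref 5 -> FAULT, evict 2, frames=[5,1]
Step 10: ref 5 -> HIT, frames=[5,1]
Step 11: ref 5 -> HIT, frames=[5,1]
Step 12: ref 4 -> FAULT, evict 1, frames=[5,4]
At step 12: evicted page 1

Answer: 1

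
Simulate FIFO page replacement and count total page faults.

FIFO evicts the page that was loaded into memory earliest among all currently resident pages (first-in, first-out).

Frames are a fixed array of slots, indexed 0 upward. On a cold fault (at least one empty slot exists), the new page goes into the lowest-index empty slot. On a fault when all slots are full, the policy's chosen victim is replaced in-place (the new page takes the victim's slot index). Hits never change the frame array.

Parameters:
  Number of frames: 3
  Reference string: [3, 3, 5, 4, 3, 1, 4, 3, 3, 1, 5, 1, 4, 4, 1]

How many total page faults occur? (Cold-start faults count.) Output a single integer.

Answer: 8

Derivation:
Step 0: ref 3 → FAULT, frames=[3,-,-]
Step 1: ref 3 → HIT, frames=[3,-,-]
Step 2: ref 5 → FAULT, frames=[3,5,-]
Step 3: ref 4 → FAULT, frames=[3,5,4]
Step 4: ref 3 → HIT, frames=[3,5,4]
Step 5: ref 1 → FAULT (evict 3), frames=[1,5,4]
Step 6: ref 4 → HIT, frames=[1,5,4]
Step 7: ref 3 → FAULT (evict 5), frames=[1,3,4]
Step 8: ref 3 → HIT, frames=[1,3,4]
Step 9: ref 1 → HIT, frames=[1,3,4]
Step 10: ref 5 → FAULT (evict 4), frames=[1,3,5]
Step 11: ref 1 → HIT, frames=[1,3,5]
Step 12: ref 4 → FAULT (evict 1), frames=[4,3,5]
Step 13: ref 4 → HIT, frames=[4,3,5]
Step 14: ref 1 → FAULT (evict 3), frames=[4,1,5]
Total faults: 8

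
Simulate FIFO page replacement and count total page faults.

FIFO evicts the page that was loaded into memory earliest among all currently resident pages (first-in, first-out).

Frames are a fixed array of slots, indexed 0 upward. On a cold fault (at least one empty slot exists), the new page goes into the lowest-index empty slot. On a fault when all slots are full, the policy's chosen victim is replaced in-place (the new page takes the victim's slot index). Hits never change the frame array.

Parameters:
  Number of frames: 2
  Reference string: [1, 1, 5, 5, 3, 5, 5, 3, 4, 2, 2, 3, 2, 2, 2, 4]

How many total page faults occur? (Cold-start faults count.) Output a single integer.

Answer: 7

Derivation:
Step 0: ref 1 → FAULT, frames=[1,-]
Step 1: ref 1 → HIT, frames=[1,-]
Step 2: ref 5 → FAULT, frames=[1,5]
Step 3: ref 5 → HIT, frames=[1,5]
Step 4: ref 3 → FAULT (evict 1), frames=[3,5]
Step 5: ref 5 → HIT, frames=[3,5]
Step 6: ref 5 → HIT, frames=[3,5]
Step 7: ref 3 → HIT, frames=[3,5]
Step 8: ref 4 → FAULT (evict 5), frames=[3,4]
Step 9: ref 2 → FAULT (evict 3), frames=[2,4]
Step 10: ref 2 → HIT, frames=[2,4]
Step 11: ref 3 → FAULT (evict 4), frames=[2,3]
Step 12: ref 2 → HIT, frames=[2,3]
Step 13: ref 2 → HIT, frames=[2,3]
Step 14: ref 2 → HIT, frames=[2,3]
Step 15: ref 4 → FAULT (evict 2), frames=[4,3]
Total faults: 7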